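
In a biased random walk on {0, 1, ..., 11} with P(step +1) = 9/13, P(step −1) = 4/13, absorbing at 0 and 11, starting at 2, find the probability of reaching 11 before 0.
P(hit 11 before 0) = (1 − (4/9)^2) / (1 − (4/9)^11) = 5036466357/6275373061

Let u_k denote P(reach 11 before 0 | start at k). Boundary: u_0 = 0, u_11 = 1. Recurrence: u_k = 9/13·u_{k+1} + 4/13·u_{k-1} for 1 ≤ k ≤ 10. Try u_k = A + B·r^k with r = q/p = (4/13)/(9/13) = 4/9. Substitution satisfies the recurrence; boundary conditions give:
  u_k = (1 − r^k) / (1 − r^N) = (1 − (4/9)^2) / (1 − (4/9)^11) = 5036466357/6275373061.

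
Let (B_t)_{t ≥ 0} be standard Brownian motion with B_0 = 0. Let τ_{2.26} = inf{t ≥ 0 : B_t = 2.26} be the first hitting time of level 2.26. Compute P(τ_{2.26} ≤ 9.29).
P(τ_{2.26} ≤ 9.29) = 2(1 − Φ(2.26/√9.29)) = 2(1 − Φ(0.7415)) ≈ 0.4584

By the reflection principle for standard BM, P(τ_b ≤ t) = 2 · P(B_t ≥ b). Since B_t ~ N(0, t), P(B_t ≥ 2.26) = 1 − Φ(2.26/√t) = 1 − Φ(2.26/√9.29) = 1 − Φ(0.7415) ≈ 0.22920. Doubling: P(τ_{2.26} ≤ 9.29) ≈ 2 · 0.22920 = 0.45840 ≈ 0.4584.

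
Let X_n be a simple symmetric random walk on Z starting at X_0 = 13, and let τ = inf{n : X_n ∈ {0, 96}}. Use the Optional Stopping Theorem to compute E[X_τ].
E[X_τ] = 13

X_n is a martingale and τ is a bounded-mean stopping time (indeed τ is finite a.s. with bounded expectation since the walk is in a bounded region). By the OST, E[X_τ] = E[X_0] = 13. Equivalently: E[X_τ] = 96 · P(hit 96 first) + 0 · P(hit 0 first) = 96 · (13/96) = 13.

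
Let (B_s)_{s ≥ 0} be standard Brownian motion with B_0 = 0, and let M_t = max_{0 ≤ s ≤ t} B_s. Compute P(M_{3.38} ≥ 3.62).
P(M_{3.38} ≥ 3.62) = 2·P(B_{3.38} ≥ 3.62) = 2(1 − Φ(3.62/√3.38)) ≈ 0.0490

By the reflection principle for Brownian motion, P(M_t ≥ a) = 2 · P(B_t ≥ a) for a ≥ 0. Since B_t ~ N(0, t), P(B_t ≥ 3.62) = 1 − Φ(3.62/√t) = 1 − Φ(3.62/√3.38) = 1 − Φ(1.9690). So
  P(M_{3.38} ≥ 3.62) = 2(1 − Φ(1.9690)) ≈ 0.0490.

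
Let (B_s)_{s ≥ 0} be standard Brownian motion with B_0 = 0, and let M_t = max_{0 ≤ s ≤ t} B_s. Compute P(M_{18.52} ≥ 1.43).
P(M_{18.52} ≥ 1.43) = 2·P(B_{18.52} ≥ 1.43) = 2(1 − Φ(1.43/√18.52)) ≈ 0.7397

By the reflection principle for Brownian motion, P(M_t ≥ a) = 2 · P(B_t ≥ a) for a ≥ 0. Since B_t ~ N(0, t), P(B_t ≥ 1.43) = 1 − Φ(1.43/√t) = 1 − Φ(1.43/√18.52) = 1 − Φ(0.3323). So
  P(M_{18.52} ≥ 1.43) = 2(1 − Φ(0.3323)) ≈ 0.7397.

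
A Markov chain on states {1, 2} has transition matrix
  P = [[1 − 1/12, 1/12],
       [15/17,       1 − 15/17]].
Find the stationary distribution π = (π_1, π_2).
π_1 = 180/197, π_2 = 17/197

Solve πP = π with π_1 + π_2 = 1. From πP = π: π_1 · (1 − 1/12) + π_2 · 15/17 = π_1 ⇒ π_2 · 15/17 = π_1 · 1/12 ⇒ π_2/π_1 = (1/12)/(15/17) = 17/180. Together with π_1 + π_2 = 1:
  π_1 = (15/17)/(1/12 + 15/17) = (15/17)/(197/204) = 180/197,
  π_2 = (1/12)/(1/12 + 15/17) = (1/12)/(197/204) = 17/197.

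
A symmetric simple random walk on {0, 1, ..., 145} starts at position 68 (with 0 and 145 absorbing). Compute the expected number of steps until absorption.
E[τ | X_0 = 68] = 5236

Let v_k = E[τ | X_0 = k]. Boundary: v_0 = v_145 = 0. Recurrence: v_k = 1 + (v_{k-1} + v_{k+1})/2 for 1 ≤ k ≤ 144. The particular solution to v_k − (v_{k-1} + v_{k+1})/2 = 1 is v_k = −k^2. Adding homogeneous solution A + B k and matching boundaries gives v_k = k (145 − k). Substituting k = 68: v_68 = 68 · 77 = 5236.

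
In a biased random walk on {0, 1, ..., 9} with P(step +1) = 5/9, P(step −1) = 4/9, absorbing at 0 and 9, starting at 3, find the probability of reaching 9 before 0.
P(hit 9 before 0) = (1 − (4/5)^3) / (1 − (4/5)^9) = 15625/27721

Let u_k denote P(reach 9 before 0 | start at k). Boundary: u_0 = 0, u_9 = 1. Recurrence: u_k = 5/9·u_{k+1} + 4/9·u_{k-1} for 1 ≤ k ≤ 8. Try u_k = A + B·r^k with r = q/p = (4/9)/(5/9) = 4/5. Substitution satisfies the recurrence; boundary conditions give:
  u_k = (1 − r^k) / (1 − r^N) = (1 − (4/5)^3) / (1 − (4/5)^9) = 15625/27721.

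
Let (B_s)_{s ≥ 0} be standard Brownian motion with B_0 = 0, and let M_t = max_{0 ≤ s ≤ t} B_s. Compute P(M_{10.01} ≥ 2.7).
P(M_{10.01} ≥ 2.7) = 2·P(B_{10.01} ≥ 2.7) = 2(1 − Φ(2.7/√10.01)) ≈ 0.3934

By the reflection principle for Brownian motion, P(M_t ≥ a) = 2 · P(B_t ≥ a) for a ≥ 0. Since B_t ~ N(0, t), P(B_t ≥ 2.7) = 1 − Φ(2.7/√t) = 1 − Φ(2.7/√10.01) = 1 − Φ(0.8534). So
  P(M_{10.01} ≥ 2.7) = 2(1 − Φ(0.8534)) ≈ 0.3934.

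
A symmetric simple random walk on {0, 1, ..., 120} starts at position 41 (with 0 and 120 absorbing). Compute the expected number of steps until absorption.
E[τ | X_0 = 41] = 3239

Let v_k = E[τ | X_0 = k]. Boundary: v_0 = v_120 = 0. Recurrence: v_k = 1 + (v_{k-1} + v_{k+1})/2 for 1 ≤ k ≤ 119. The particular solution to v_k − (v_{k-1} + v_{k+1})/2 = 1 is v_k = −k^2. Adding homogeneous solution A + B k and matching boundaries gives v_k = k (120 − k). Substituting k = 41: v_41 = 41 · 79 = 3239.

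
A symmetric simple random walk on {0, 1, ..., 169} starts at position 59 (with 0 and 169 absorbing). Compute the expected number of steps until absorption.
E[τ | X_0 = 59] = 6490

Let v_k = E[τ | X_0 = k]. Boundary: v_0 = v_169 = 0. Recurrence: v_k = 1 + (v_{k-1} + v_{k+1})/2 for 1 ≤ k ≤ 168. The particular solution to v_k − (v_{k-1} + v_{k+1})/2 = 1 is v_k = −k^2. Adding homogeneous solution A + B k and matching boundaries gives v_k = k (169 − k). Substituting k = 59: v_59 = 59 · 110 = 6490.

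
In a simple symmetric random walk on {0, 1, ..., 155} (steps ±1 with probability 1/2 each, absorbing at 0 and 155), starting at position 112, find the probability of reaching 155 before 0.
P(hit 155 before 0) = 112/155

Let u_k = P(hit 155 before 0 | start at k). Then u_0 = 0, u_155 = 1, and u_k = u_{k-1}/2 + u_{k+1}/2 for 1 ≤ k ≤ 154. This harmonic recurrence is solved by u_k = k/155, giving u_112 = 112/155.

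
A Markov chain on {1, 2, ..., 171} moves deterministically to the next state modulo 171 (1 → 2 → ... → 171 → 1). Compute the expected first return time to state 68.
E[T_68 | X_0 = 68] = 171

The chain cycles deterministically, so starting at state 68 it returns in exactly 171 steps. Equivalently, the stationary distribution is uniform π_j = 1/171 for every state j, so by Kac's formula E[T_68] = 1/π_68 = 171.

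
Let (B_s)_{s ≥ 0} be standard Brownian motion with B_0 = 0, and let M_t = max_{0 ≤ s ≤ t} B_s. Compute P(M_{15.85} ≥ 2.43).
P(M_{15.85} ≥ 2.43) = 2·P(B_{15.85} ≥ 2.43) = 2(1 − Φ(2.43/√15.85)) ≈ 0.5416

By the reflection principle for Brownian motion, P(M_t ≥ a) = 2 · P(B_t ≥ a) for a ≥ 0. Since B_t ~ N(0, t), P(B_t ≥ 2.43) = 1 − Φ(2.43/√t) = 1 − Φ(2.43/√15.85) = 1 − Φ(0.6104). So
  P(M_{15.85} ≥ 2.43) = 2(1 − Φ(0.6104)) ≈ 0.5416.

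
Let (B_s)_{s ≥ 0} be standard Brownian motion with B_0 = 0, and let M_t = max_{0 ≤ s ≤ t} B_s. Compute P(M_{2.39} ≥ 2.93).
P(M_{2.39} ≥ 2.93) = 2·P(B_{2.39} ≥ 2.93) = 2(1 − Φ(2.93/√2.39)) ≈ 0.0581

By the reflection principle for Brownian motion, P(M_t ≥ a) = 2 · P(B_t ≥ a) for a ≥ 0. Since B_t ~ N(0, t), P(B_t ≥ 2.93) = 1 − Φ(2.93/√t) = 1 − Φ(2.93/√2.39) = 1 − Φ(1.8953). So
  P(M_{2.39} ≥ 2.93) = 2(1 − Φ(1.8953)) ≈ 0.0581.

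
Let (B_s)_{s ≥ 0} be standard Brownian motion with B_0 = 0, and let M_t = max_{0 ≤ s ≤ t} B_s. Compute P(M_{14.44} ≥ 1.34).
P(M_{14.44} ≥ 1.34) = 2·P(B_{14.44} ≥ 1.34) = 2(1 − Φ(1.34/√14.44)) ≈ 0.7244

By the reflection principle for Brownian motion, P(M_t ≥ a) = 2 · P(B_t ≥ a) for a ≥ 0. Since B_t ~ N(0, t), P(B_t ≥ 1.34) = 1 − Φ(1.34/√t) = 1 − Φ(1.34/√14.44) = 1 − Φ(0.3526). So
  P(M_{14.44} ≥ 1.34) = 2(1 − Φ(0.3526)) ≈ 0.7244.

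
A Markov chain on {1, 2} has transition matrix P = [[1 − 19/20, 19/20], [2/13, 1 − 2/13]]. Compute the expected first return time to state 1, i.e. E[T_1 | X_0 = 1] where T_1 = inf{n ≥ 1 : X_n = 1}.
E[T_1 | X_0 = 1] = 1/π_1 = 287/40

For an irreducible recurrent Markov chain with stationary distribution π, E[T_i | X_0 = i] = 1/π_i (Kac's formula). Here π_1 = (2/13)/(19/20 + 2/13) = (2/13)/(287/260) = 40/287, so E[T_1 | X_0 = 1] = 1/π_1 = (19/20 + 2/13)/(2/13) = (287/260)/(2/13) = 287/40.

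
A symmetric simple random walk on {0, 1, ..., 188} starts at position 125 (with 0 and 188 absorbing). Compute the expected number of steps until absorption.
E[τ | X_0 = 125] = 7875

Let v_k = E[τ | X_0 = k]. Boundary: v_0 = v_188 = 0. Recurrence: v_k = 1 + (v_{k-1} + v_{k+1})/2 for 1 ≤ k ≤ 187. The particular solution to v_k − (v_{k-1} + v_{k+1})/2 = 1 is v_k = −k^2. Adding homogeneous solution A + B k and matching boundaries gives v_k = k (188 − k). Substituting k = 125: v_125 = 125 · 63 = 7875.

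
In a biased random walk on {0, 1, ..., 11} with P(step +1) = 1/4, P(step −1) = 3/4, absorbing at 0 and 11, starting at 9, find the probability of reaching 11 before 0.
P(hit 11 before 0) = (1 − (3)^9) / (1 − (3)^11) = 9841/88573

Let u_k denote P(reach 11 before 0 | start at k). Boundary: u_0 = 0, u_11 = 1. Recurrence: u_k = 1/4·u_{k+1} + 3/4·u_{k-1} for 1 ≤ k ≤ 10. Try u_k = A + B·r^k with r = q/p = (3/4)/(1/4) = 3. Substitution satisfies the recurrence; boundary conditions give:
  u_k = (1 − r^k) / (1 − r^N) = (1 − (3)^9) / (1 − (3)^11) = 9841/88573.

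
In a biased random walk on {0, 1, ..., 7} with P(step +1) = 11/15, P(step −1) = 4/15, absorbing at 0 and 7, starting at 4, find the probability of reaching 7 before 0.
P(hit 7 before 0) = (1 − (4/11)^4) / (1 − (4/11)^7) = 2735205/2781541

Let u_k denote P(reach 7 before 0 | start at k). Boundary: u_0 = 0, u_7 = 1. Recurrence: u_k = 11/15·u_{k+1} + 4/15·u_{k-1} for 1 ≤ k ≤ 6. Try u_k = A + B·r^k with r = q/p = (4/15)/(11/15) = 4/11. Substitution satisfies the recurrence; boundary conditions give:
  u_k = (1 − r^k) / (1 − r^N) = (1 − (4/11)^4) / (1 − (4/11)^7) = 2735205/2781541.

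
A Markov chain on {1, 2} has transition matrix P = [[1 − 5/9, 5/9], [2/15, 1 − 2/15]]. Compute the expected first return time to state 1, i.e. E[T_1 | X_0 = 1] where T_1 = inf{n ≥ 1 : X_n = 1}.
E[T_1 | X_0 = 1] = 1/π_1 = 31/6

For an irreducible recurrent Markov chain with stationary distribution π, E[T_i | X_0 = i] = 1/π_i (Kac's formula). Here π_1 = (2/15)/(5/9 + 2/15) = (2/15)/(31/45) = 6/31, so E[T_1 | X_0 = 1] = 1/π_1 = (5/9 + 2/15)/(2/15) = (31/45)/(2/15) = 31/6.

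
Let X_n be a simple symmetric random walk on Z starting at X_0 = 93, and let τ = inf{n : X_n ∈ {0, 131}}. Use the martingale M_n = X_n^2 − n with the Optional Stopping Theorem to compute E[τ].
E[τ] = 3534

M_n = X_n^2 − n is a martingale (since E[X_{n+1}^2 | F_n] = X_n^2 + 1). By OST (τ has finite mean in a bounded region), E[M_τ] = E[M_0] = X_0^2 − 0 = 93^2 = 8649. Also E[M_τ] = E[X_τ^2] − E[τ]. The walk exits at 0 or 131, with P(hit 131 first) = 93/131, so E[X_τ^2] = 131^2 · 93/131 + 0 = 12183. Thus E[τ] = E[X_τ^2] − E[M_τ] = 12183 − 8649 = 3534 = 93(131 − 93) = 3534.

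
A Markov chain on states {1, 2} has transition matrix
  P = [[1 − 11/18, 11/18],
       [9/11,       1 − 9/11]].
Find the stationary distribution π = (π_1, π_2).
π_1 = 162/283, π_2 = 121/283

Solve πP = π with π_1 + π_2 = 1. From πP = π: π_1 · (1 − 11/18) + π_2 · 9/11 = π_1 ⇒ π_2 · 9/11 = π_1 · 11/18 ⇒ π_2/π_1 = (11/18)/(9/11) = 121/162. Together with π_1 + π_2 = 1:
  π_1 = (9/11)/(11/18 + 9/11) = (9/11)/(283/198) = 162/283,
  π_2 = (11/18)/(11/18 + 9/11) = (11/18)/(283/198) = 121/283.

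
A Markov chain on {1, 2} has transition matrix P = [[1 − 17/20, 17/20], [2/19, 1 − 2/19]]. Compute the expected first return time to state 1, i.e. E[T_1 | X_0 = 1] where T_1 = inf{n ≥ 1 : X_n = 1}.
E[T_1 | X_0 = 1] = 1/π_1 = 363/40

For an irreducible recurrent Markov chain with stationary distribution π, E[T_i | X_0 = i] = 1/π_i (Kac's formula). Here π_1 = (2/19)/(17/20 + 2/19) = (2/19)/(363/380) = 40/363, so E[T_1 | X_0 = 1] = 1/π_1 = (17/20 + 2/19)/(2/19) = (363/380)/(2/19) = 363/40.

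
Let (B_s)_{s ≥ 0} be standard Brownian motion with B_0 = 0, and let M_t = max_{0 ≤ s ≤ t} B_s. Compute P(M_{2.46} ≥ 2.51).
P(M_{2.46} ≥ 2.51) = 2·P(B_{2.46} ≥ 2.51) = 2(1 − Φ(2.51/√2.46)) ≈ 0.1095

By the reflection principle for Brownian motion, P(M_t ≥ a) = 2 · P(B_t ≥ a) for a ≥ 0. Since B_t ~ N(0, t), P(B_t ≥ 2.51) = 1 − Φ(2.51/√t) = 1 − Φ(2.51/√2.46) = 1 − Φ(1.6003). So
  P(M_{2.46} ≥ 2.51) = 2(1 − Φ(1.6003)) ≈ 0.1095.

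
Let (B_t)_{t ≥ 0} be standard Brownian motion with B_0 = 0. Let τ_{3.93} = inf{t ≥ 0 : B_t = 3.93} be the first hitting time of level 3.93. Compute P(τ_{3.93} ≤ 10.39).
P(τ_{3.93} ≤ 10.39) = 2(1 − Φ(3.93/√10.39)) = 2(1 − Φ(1.2192)) ≈ 0.2228

By the reflection principle for standard BM, P(τ_b ≤ t) = 2 · P(B_t ≥ b). Since B_t ~ N(0, t), P(B_t ≥ 3.93) = 1 − Φ(3.93/√t) = 1 − Φ(3.93/√10.39) = 1 − Φ(1.2192) ≈ 0.11138. Doubling: P(τ_{3.93} ≤ 10.39) ≈ 2 · 0.11138 = 0.22276 ≈ 0.2228.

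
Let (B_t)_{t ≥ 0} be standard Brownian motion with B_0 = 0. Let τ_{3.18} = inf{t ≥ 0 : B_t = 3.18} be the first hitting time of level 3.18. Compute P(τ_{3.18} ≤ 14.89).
P(τ_{3.18} ≤ 14.89) = 2(1 − Φ(3.18/√14.89)) = 2(1 − Φ(0.8241)) ≈ 0.4099

By the reflection principle for standard BM, P(τ_b ≤ t) = 2 · P(B_t ≥ b). Since B_t ~ N(0, t), P(B_t ≥ 3.18) = 1 − Φ(3.18/√t) = 1 − Φ(3.18/√14.89) = 1 − Φ(0.8241) ≈ 0.20494. Doubling: P(τ_{3.18} ≤ 14.89) ≈ 2 · 0.20494 = 0.40988 ≈ 0.4099.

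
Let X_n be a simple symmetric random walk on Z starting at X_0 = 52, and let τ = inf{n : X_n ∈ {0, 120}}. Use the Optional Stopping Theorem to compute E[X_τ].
E[X_τ] = 52

X_n is a martingale and τ is a bounded-mean stopping time (indeed τ is finite a.s. with bounded expectation since the walk is in a bounded region). By the OST, E[X_τ] = E[X_0] = 52. Equivalently: E[X_τ] = 120 · P(hit 120 first) + 0 · P(hit 0 first) = 120 · (52/120) = 52.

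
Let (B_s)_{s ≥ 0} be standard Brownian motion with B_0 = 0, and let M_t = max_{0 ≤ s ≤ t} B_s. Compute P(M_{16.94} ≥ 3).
P(M_{16.94} ≥ 3) = 2·P(B_{16.94} ≥ 3) = 2(1 − Φ(3/√16.94)) ≈ 0.4661

By the reflection principle for Brownian motion, P(M_t ≥ a) = 2 · P(B_t ≥ a) for a ≥ 0. Since B_t ~ N(0, t), P(B_t ≥ 3) = 1 − Φ(3/√t) = 1 − Φ(3/√16.94) = 1 − Φ(0.7289). So
  P(M_{16.94} ≥ 3) = 2(1 − Φ(0.7289)) ≈ 0.4661.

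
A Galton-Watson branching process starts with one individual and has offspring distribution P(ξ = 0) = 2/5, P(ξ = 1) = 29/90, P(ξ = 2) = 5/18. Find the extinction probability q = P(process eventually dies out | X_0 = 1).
q = 1

Mean offspring μ = 0·2/5 + 1·29/90 + 2·5/18 = 79/90 ≤ 1. For μ ≤ 1 with offspring not concentrated at 1, the Galton-Watson process goes extinct almost surely, so q = 1.
(Algebraic check: The pgf is f(s) = 2/5 + 29/90·s + 5/18·s². The extinction probability q is the smallest fixed point of f in [0, 1]. Setting s = f(s):
  5/18·s² + (29/90 − 1)·s + 2/5 = 0
  5/18·s² − (2/5 + 5/18)·s + 2/5 = 0
which factors as (s − 1)·(5/18·s − 2/5) = 0, giving roots s = 1 and s = (2/5)/(5/18) = 36/25. Since 36/25 ≥ 1, the smallest root in [0, 1] is s = 1.)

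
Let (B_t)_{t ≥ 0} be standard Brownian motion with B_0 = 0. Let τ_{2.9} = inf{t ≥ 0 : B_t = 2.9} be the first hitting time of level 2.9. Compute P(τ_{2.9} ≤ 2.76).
P(τ_{2.9} ≤ 2.76) = 2(1 − Φ(2.9/√2.76)) = 2(1 − Φ(1.7456)) ≈ 0.0809

By the reflection principle for standard BM, P(τ_b ≤ t) = 2 · P(B_t ≥ b). Since B_t ~ N(0, t), P(B_t ≥ 2.9) = 1 − Φ(2.9/√t) = 1 − Φ(2.9/√2.76) = 1 − Φ(1.7456) ≈ 0.04044. Doubling: P(τ_{2.9} ≤ 2.76) ≈ 2 · 0.04044 = 0.08088 ≈ 0.0809.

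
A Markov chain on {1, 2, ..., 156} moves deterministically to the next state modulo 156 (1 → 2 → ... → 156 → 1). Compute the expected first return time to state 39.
E[T_39 | X_0 = 39] = 156

The chain cycles deterministically, so starting at state 39 it returns in exactly 156 steps. Equivalently, the stationary distribution is uniform π_j = 1/156 for every state j, so by Kac's formula E[T_39] = 1/π_39 = 156.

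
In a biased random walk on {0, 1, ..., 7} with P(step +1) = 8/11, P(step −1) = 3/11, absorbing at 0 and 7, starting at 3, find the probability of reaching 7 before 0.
P(hit 7 before 0) = (1 − (3/8)^3) / (1 − (3/8)^7) = 397312/418993

Let u_k denote P(reach 7 before 0 | start at k). Boundary: u_0 = 0, u_7 = 1. Recurrence: u_k = 8/11·u_{k+1} + 3/11·u_{k-1} for 1 ≤ k ≤ 6. Try u_k = A + B·r^k with r = q/p = (3/11)/(8/11) = 3/8. Substitution satisfies the recurrence; boundary conditions give:
  u_k = (1 − r^k) / (1 − r^N) = (1 − (3/8)^3) / (1 − (3/8)^7) = 397312/418993.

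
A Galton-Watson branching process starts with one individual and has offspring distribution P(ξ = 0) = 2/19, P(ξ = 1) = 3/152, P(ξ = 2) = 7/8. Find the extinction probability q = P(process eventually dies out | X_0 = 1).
q = 16/133

The pgf is f(s) = 2/19 + 3/152·s + 7/8·s². The extinction probability q is the smallest fixed point of f in [0, 1]. Setting s = f(s):
  7/8·s² + (3/152 − 1)·s + 2/19 = 0
  7/8·s² − (2/19 + 7/8)·s + 2/19 = 0
which factors as (s − 1)·(7/8·s − 2/19) = 0, giving roots s = 1 and s = (2/19)/(7/8) = 16/133.
Mean offspring μ = 3/152 + 2·7/8 = 269/152 > 1 (supercritical), so q < 1. The extinction probability is the smaller root: q = (2/19)/(7/8) = 16/133.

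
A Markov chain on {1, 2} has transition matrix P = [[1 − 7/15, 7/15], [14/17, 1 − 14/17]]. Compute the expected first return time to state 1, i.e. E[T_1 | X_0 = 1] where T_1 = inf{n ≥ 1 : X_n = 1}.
E[T_1 | X_0 = 1] = 1/π_1 = 47/30

For an irreducible recurrent Markov chain with stationary distribution π, E[T_i | X_0 = i] = 1/π_i (Kac's formula). Here π_1 = (14/17)/(7/15 + 14/17) = (14/17)/(329/255) = 30/47, so E[T_1 | X_0 = 1] = 1/π_1 = (7/15 + 14/17)/(14/17) = (329/255)/(14/17) = 47/30.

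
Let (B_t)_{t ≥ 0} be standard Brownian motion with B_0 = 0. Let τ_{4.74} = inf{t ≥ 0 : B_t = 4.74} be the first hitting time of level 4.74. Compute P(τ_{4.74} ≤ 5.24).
P(τ_{4.74} ≤ 5.24) = 2(1 − Φ(4.74/√5.24)) = 2(1 − Φ(2.0707)) ≈ 0.0384

By the reflection principle for standard BM, P(τ_b ≤ t) = 2 · P(B_t ≥ b). Since B_t ~ N(0, t), P(B_t ≥ 4.74) = 1 − Φ(4.74/√t) = 1 − Φ(4.74/√5.24) = 1 − Φ(2.0707) ≈ 0.01919. Doubling: P(τ_{4.74} ≤ 5.24) ≈ 2 · 0.01919 = 0.03838 ≈ 0.0384.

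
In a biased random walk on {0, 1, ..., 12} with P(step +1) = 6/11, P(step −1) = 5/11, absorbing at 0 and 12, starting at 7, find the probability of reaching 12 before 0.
P(hit 12 before 0) = (1 − (5/6)^7) / (1 − (5/6)^12) = 1569282336/1932641711

Let u_k denote P(reach 12 before 0 | start at k). Boundary: u_0 = 0, u_12 = 1. Recurrence: u_k = 6/11·u_{k+1} + 5/11·u_{k-1} for 1 ≤ k ≤ 11. Try u_k = A + B·r^k with r = q/p = (5/11)/(6/11) = 5/6. Substitution satisfies the recurrence; boundary conditions give:
  u_k = (1 − r^k) / (1 − r^N) = (1 − (5/6)^7) / (1 − (5/6)^12) = 1569282336/1932641711.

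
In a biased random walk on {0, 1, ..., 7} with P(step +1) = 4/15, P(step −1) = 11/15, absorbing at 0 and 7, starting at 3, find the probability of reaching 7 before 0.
P(hit 7 before 0) = (1 − (11/4)^3) / (1 − (11/4)^7) = 46336/2781541

Let u_k denote P(reach 7 before 0 | start at k). Boundary: u_0 = 0, u_7 = 1. Recurrence: u_k = 4/15·u_{k+1} + 11/15·u_{k-1} for 1 ≤ k ≤ 6. Try u_k = A + B·r^k with r = q/p = (11/15)/(4/15) = 11/4. Substitution satisfies the recurrence; boundary conditions give:
  u_k = (1 − r^k) / (1 − r^N) = (1 − (11/4)^3) / (1 − (11/4)^7) = 46336/2781541.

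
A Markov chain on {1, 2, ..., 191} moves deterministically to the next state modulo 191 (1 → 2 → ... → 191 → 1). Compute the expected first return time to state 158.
E[T_158 | X_0 = 158] = 191

The chain cycles deterministically, so starting at state 158 it returns in exactly 191 steps. Equivalently, the stationary distribution is uniform π_j = 1/191 for every state j, so by Kac's formula E[T_158] = 1/π_158 = 191.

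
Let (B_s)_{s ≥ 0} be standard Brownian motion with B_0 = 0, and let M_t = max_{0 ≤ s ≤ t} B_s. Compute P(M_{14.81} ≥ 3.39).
P(M_{14.81} ≥ 3.39) = 2·P(B_{14.81} ≥ 3.39) = 2(1 − Φ(3.39/√14.81)) ≈ 0.3784

By the reflection principle for Brownian motion, P(M_t ≥ a) = 2 · P(B_t ≥ a) for a ≥ 0. Since B_t ~ N(0, t), P(B_t ≥ 3.39) = 1 − Φ(3.39/√t) = 1 − Φ(3.39/√14.81) = 1 − Φ(0.8809). So
  P(M_{14.81} ≥ 3.39) = 2(1 − Φ(0.8809)) ≈ 0.3784.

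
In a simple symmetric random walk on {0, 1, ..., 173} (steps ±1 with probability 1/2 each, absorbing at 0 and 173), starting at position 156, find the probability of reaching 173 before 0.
P(hit 173 before 0) = 156/173

Let u_k = P(hit 173 before 0 | start at k). Then u_0 = 0, u_173 = 1, and u_k = u_{k-1}/2 + u_{k+1}/2 for 1 ≤ k ≤ 172. This harmonic recurrence is solved by u_k = k/173, giving u_156 = 156/173.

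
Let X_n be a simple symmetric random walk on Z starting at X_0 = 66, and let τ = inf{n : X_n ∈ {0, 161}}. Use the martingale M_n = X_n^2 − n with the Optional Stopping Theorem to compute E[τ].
E[τ] = 6270

M_n = X_n^2 − n is a martingale (since E[X_{n+1}^2 | F_n] = X_n^2 + 1). By OST (τ has finite mean in a bounded region), E[M_τ] = E[M_0] = X_0^2 − 0 = 66^2 = 4356. Also E[M_τ] = E[X_τ^2] − E[τ]. The walk exits at 0 or 161, with P(hit 161 first) = 66/161, so E[X_τ^2] = 161^2 · 66/161 + 0 = 10626. Thus E[τ] = E[X_τ^2] − E[M_τ] = 10626 − 4356 = 6270 = 66(161 − 66) = 6270.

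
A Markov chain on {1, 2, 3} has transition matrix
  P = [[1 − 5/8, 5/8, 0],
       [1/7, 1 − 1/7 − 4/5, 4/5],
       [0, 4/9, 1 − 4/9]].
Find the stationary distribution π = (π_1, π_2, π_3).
π = (4/53, 35/106, 63/106)

This is a birth-death chain on three states, which satisfies detailed balance: π_1 · P_{12} = π_2 · P_{21} and π_2 · P_{23} = π_3 · P_{32}.
From π_1 · 5/8 = π_2 · 1/7: π_2/π_1 = (5/8)/(1/7) = 35/8.
From π_2 · 4/5 = π_3 · 4/9: π_3/π_2 = (4/5)/(4/9) = 9/5.
Take π_1 proportional to 1; then unnormalized π = (1, 35/8, 63/8). Normalize by dividing by the sum 53/4:
  π = (4/53, 35/106, 63/106).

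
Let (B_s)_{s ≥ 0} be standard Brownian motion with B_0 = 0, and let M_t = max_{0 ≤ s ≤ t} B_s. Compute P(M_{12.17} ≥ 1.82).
P(M_{12.17} ≥ 1.82) = 2·P(B_{12.17} ≥ 1.82) = 2(1 − Φ(1.82/√12.17)) ≈ 0.6019

By the reflection principle for Brownian motion, P(M_t ≥ a) = 2 · P(B_t ≥ a) for a ≥ 0. Since B_t ~ N(0, t), P(B_t ≥ 1.82) = 1 − Φ(1.82/√t) = 1 − Φ(1.82/√12.17) = 1 − Φ(0.5217). So
  P(M_{12.17} ≥ 1.82) = 2(1 − Φ(0.5217)) ≈ 0.6019.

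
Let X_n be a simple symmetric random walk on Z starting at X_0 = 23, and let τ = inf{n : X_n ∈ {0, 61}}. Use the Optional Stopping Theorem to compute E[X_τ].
E[X_τ] = 23

X_n is a martingale and τ is a bounded-mean stopping time (indeed τ is finite a.s. with bounded expectation since the walk is in a bounded region). By the OST, E[X_τ] = E[X_0] = 23. Equivalently: E[X_τ] = 61 · P(hit 61 first) + 0 · P(hit 0 first) = 61 · (23/61) = 23.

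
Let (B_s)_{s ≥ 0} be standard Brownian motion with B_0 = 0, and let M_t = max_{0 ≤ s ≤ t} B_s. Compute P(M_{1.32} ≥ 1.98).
P(M_{1.32} ≥ 1.98) = 2·P(B_{1.32} ≥ 1.98) = 2(1 − Φ(1.98/√1.32)) ≈ 0.0848

By the reflection principle for Brownian motion, P(M_t ≥ a) = 2 · P(B_t ≥ a) for a ≥ 0. Since B_t ~ N(0, t), P(B_t ≥ 1.98) = 1 − Φ(1.98/√t) = 1 − Φ(1.98/√1.32) = 1 − Φ(1.7234). So
  P(M_{1.32} ≥ 1.98) = 2(1 − Φ(1.7234)) ≈ 0.0848.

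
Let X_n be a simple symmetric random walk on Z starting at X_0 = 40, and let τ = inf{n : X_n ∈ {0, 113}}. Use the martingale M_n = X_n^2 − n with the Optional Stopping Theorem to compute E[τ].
E[τ] = 2920

M_n = X_n^2 − n is a martingale (since E[X_{n+1}^2 | F_n] = X_n^2 + 1). By OST (τ has finite mean in a bounded region), E[M_τ] = E[M_0] = X_0^2 − 0 = 40^2 = 1600. Also E[M_τ] = E[X_τ^2] − E[τ]. The walk exits at 0 or 113, with P(hit 113 first) = 40/113, so E[X_τ^2] = 113^2 · 40/113 + 0 = 4520. Thus E[τ] = E[X_τ^2] − E[M_τ] = 4520 − 1600 = 2920 = 40(113 − 40) = 2920.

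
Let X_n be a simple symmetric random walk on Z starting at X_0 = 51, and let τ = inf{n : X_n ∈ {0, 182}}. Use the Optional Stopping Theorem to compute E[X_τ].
E[X_τ] = 51

X_n is a martingale and τ is a bounded-mean stopping time (indeed τ is finite a.s. with bounded expectation since the walk is in a bounded region). By the OST, E[X_τ] = E[X_0] = 51. Equivalently: E[X_τ] = 182 · P(hit 182 first) + 0 · P(hit 0 first) = 182 · (51/182) = 51.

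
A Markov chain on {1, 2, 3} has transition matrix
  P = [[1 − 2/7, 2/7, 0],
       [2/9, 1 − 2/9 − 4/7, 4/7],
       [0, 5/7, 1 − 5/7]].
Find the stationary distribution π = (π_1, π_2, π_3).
π = (35/116, 45/116, 9/29)

This is a birth-death chain on three states, which satisfies detailed balance: π_1 · P_{12} = π_2 · P_{21} and π_2 · P_{23} = π_3 · P_{32}.
From π_1 · 2/7 = π_2 · 2/9: π_2/π_1 = (2/7)/(2/9) = 9/7.
From π_2 · 4/7 = π_3 · 5/7: π_3/π_2 = (4/7)/(5/7) = 4/5.
Take π_1 proportional to 1; then unnormalized π = (1, 9/7, 36/35). Normalize by dividing by the sum 116/35:
  π = (35/116, 45/116, 9/29).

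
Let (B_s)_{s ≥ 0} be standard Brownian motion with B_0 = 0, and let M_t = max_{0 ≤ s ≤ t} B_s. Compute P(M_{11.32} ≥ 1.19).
P(M_{11.32} ≥ 1.19) = 2·P(B_{11.32} ≥ 1.19) = 2(1 − Φ(1.19/√11.32)) ≈ 0.7236

By the reflection principle for Brownian motion, P(M_t ≥ a) = 2 · P(B_t ≥ a) for a ≥ 0. Since B_t ~ N(0, t), P(B_t ≥ 1.19) = 1 − Φ(1.19/√t) = 1 − Φ(1.19/√11.32) = 1 − Φ(0.3537). So
  P(M_{11.32} ≥ 1.19) = 2(1 − Φ(0.3537)) ≈ 0.7236.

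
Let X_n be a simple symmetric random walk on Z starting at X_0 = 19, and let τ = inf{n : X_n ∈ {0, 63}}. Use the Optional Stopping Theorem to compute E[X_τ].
E[X_τ] = 19

X_n is a martingale and τ is a bounded-mean stopping time (indeed τ is finite a.s. with bounded expectation since the walk is in a bounded region). By the OST, E[X_τ] = E[X_0] = 19. Equivalently: E[X_τ] = 63 · P(hit 63 first) + 0 · P(hit 0 first) = 63 · (19/63) = 19.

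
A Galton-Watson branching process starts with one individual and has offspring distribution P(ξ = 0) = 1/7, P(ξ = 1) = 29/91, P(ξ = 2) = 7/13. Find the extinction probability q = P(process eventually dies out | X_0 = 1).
q = 13/49

The pgf is f(s) = 1/7 + 29/91·s + 7/13·s². The extinction probability q is the smallest fixed point of f in [0, 1]. Setting s = f(s):
  7/13·s² + (29/91 − 1)·s + 1/7 = 0
  7/13·s² − (1/7 + 7/13)·s + 1/7 = 0
which factors as (s − 1)·(7/13·s − 1/7) = 0, giving roots s = 1 and s = (1/7)/(7/13) = 13/49.
Mean offspring μ = 29/91 + 2·7/13 = 127/91 > 1 (supercritical), so q < 1. The extinction probability is the smaller root: q = (1/7)/(7/13) = 13/49.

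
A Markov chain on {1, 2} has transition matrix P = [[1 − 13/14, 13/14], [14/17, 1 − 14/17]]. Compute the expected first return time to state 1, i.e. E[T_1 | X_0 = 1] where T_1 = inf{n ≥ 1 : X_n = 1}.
E[T_1 | X_0 = 1] = 1/π_1 = 417/196

For an irreducible recurrent Markov chain with stationary distribution π, E[T_i | X_0 = i] = 1/π_i (Kac's formula). Here π_1 = (14/17)/(13/14 + 14/17) = (14/17)/(417/238) = 196/417, so E[T_1 | X_0 = 1] = 1/π_1 = (13/14 + 14/17)/(14/17) = (417/238)/(14/17) = 417/196.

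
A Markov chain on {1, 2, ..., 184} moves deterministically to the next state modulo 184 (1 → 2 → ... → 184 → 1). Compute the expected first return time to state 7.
E[T_7 | X_0 = 7] = 184

The chain cycles deterministically, so starting at state 7 it returns in exactly 184 steps. Equivalently, the stationary distribution is uniform π_j = 1/184 for every state j, so by Kac's formula E[T_7] = 1/π_7 = 184.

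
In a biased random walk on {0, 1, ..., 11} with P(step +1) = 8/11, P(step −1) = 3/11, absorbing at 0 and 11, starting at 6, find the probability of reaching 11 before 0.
P(hit 11 before 0) = (1 − (3/8)^6) / (1 − (3/8)^11) = 1713209344/1717951489

Let u_k denote P(reach 11 before 0 | start at k). Boundary: u_0 = 0, u_11 = 1. Recurrence: u_k = 8/11·u_{k+1} + 3/11·u_{k-1} for 1 ≤ k ≤ 10. Try u_k = A + B·r^k with r = q/p = (3/11)/(8/11) = 3/8. Substitution satisfies the recurrence; boundary conditions give:
  u_k = (1 − r^k) / (1 − r^N) = (1 − (3/8)^6) / (1 − (3/8)^11) = 1713209344/1717951489.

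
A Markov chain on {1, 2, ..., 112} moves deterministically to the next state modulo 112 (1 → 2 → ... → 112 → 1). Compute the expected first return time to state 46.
E[T_46 | X_0 = 46] = 112

The chain cycles deterministically, so starting at state 46 it returns in exactly 112 steps. Equivalently, the stationary distribution is uniform π_j = 1/112 for every state j, so by Kac's formula E[T_46] = 1/π_46 = 112.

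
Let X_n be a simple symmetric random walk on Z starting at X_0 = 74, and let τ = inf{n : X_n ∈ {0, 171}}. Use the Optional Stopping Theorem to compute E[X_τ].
E[X_τ] = 74

X_n is a martingale and τ is a bounded-mean stopping time (indeed τ is finite a.s. with bounded expectation since the walk is in a bounded region). By the OST, E[X_τ] = E[X_0] = 74. Equivalently: E[X_τ] = 171 · P(hit 171 first) + 0 · P(hit 0 first) = 171 · (74/171) = 74.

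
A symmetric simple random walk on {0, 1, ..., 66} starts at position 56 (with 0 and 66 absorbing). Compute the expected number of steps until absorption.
E[τ | X_0 = 56] = 560

Let v_k = E[τ | X_0 = k]. Boundary: v_0 = v_66 = 0. Recurrence: v_k = 1 + (v_{k-1} + v_{k+1})/2 for 1 ≤ k ≤ 65. The particular solution to v_k − (v_{k-1} + v_{k+1})/2 = 1 is v_k = −k^2. Adding homogeneous solution A + B k and matching boundaries gives v_k = k (66 − k). Substituting k = 56: v_56 = 56 · 10 = 560.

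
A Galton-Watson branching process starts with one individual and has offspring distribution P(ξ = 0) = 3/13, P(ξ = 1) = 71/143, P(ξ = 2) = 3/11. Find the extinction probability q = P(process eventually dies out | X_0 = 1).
q = 11/13

The pgf is f(s) = 3/13 + 71/143·s + 3/11·s². The extinction probability q is the smallest fixed point of f in [0, 1]. Setting s = f(s):
  3/11·s² + (71/143 − 1)·s + 3/13 = 0
  3/11·s² − (3/13 + 3/11)·s + 3/13 = 0
which factors as (s − 1)·(3/11·s − 3/13) = 0, giving roots s = 1 and s = (3/13)/(3/11) = 11/13.
Mean offspring μ = 71/143 + 2·3/11 = 149/143 > 1 (supercritical), so q < 1. The extinction probability is the smaller root: q = (3/13)/(3/11) = 11/13.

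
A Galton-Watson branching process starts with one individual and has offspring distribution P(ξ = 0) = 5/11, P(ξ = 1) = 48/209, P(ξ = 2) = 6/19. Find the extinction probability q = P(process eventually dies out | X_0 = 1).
q = 1

Mean offspring μ = 0·5/11 + 1·48/209 + 2·6/19 = 180/209 ≤ 1. For μ ≤ 1 with offspring not concentrated at 1, the Galton-Watson process goes extinct almost surely, so q = 1.
(Algebraic check: The pgf is f(s) = 5/11 + 48/209·s + 6/19·s². The extinction probability q is the smallest fixed point of f in [0, 1]. Setting s = f(s):
  6/19·s² + (48/209 − 1)·s + 5/11 = 0
  6/19·s² − (5/11 + 6/19)·s + 5/11 = 0
which factors as (s − 1)·(6/19·s − 5/11) = 0, giving roots s = 1 and s = (5/11)/(6/19) = 95/66. Since 95/66 ≥ 1, the smallest root in [0, 1] is s = 1.)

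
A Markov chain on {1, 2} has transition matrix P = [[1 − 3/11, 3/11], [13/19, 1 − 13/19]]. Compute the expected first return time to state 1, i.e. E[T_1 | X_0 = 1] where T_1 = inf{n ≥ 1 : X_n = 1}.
E[T_1 | X_0 = 1] = 1/π_1 = 200/143

For an irreducible recurrent Markov chain with stationary distribution π, E[T_i | X_0 = i] = 1/π_i (Kac's formula). Here π_1 = (13/19)/(3/11 + 13/19) = (13/19)/(200/209) = 143/200, so E[T_1 | X_0 = 1] = 1/π_1 = (3/11 + 13/19)/(13/19) = (200/209)/(13/19) = 200/143.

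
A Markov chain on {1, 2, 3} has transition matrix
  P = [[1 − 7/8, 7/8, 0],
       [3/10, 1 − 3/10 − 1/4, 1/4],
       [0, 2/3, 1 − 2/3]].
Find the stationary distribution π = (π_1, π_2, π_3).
π = (96/481, 280/481, 105/481)

This is a birth-death chain on three states, which satisfies detailed balance: π_1 · P_{12} = π_2 · P_{21} and π_2 · P_{23} = π_3 · P_{32}.
From π_1 · 7/8 = π_2 · 3/10: π_2/π_1 = (7/8)/(3/10) = 35/12.
From π_2 · 1/4 = π_3 · 2/3: π_3/π_2 = (1/4)/(2/3) = 3/8.
Take π_1 proportional to 1; then unnormalized π = (1, 35/12, 35/32). Normalize by dividing by the sum 481/96:
  π = (96/481, 280/481, 105/481).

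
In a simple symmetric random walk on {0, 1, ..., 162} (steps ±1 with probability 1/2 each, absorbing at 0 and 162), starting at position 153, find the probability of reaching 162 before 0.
P(hit 162 before 0) = 153/162 = 17/18

Let u_k = P(hit 162 before 0 | start at k). Then u_0 = 0, u_162 = 1, and u_k = u_{k-1}/2 + u_{k+1}/2 for 1 ≤ k ≤ 161. This harmonic recurrence is solved by u_k = k/162, giving u_153 = 153/162 = 17/18.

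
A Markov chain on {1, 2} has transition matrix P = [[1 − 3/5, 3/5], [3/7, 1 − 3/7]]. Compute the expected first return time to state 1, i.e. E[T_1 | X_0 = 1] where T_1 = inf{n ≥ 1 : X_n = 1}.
E[T_1 | X_0 = 1] = 1/π_1 = 12/5

For an irreducible recurrent Markov chain with stationary distribution π, E[T_i | X_0 = i] = 1/π_i (Kac's formula). Here π_1 = (3/7)/(3/5 + 3/7) = (3/7)/(36/35) = 5/12, so E[T_1 | X_0 = 1] = 1/π_1 = (3/5 + 3/7)/(3/7) = (36/35)/(3/7) = 12/5.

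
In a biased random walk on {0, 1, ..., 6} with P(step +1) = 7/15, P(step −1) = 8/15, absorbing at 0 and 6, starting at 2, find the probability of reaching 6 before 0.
P(hit 6 before 0) = (1 − (8/7)^2) / (1 − (8/7)^6) = 2401/9633

Let u_k denote P(reach 6 before 0 | start at k). Boundary: u_0 = 0, u_6 = 1. Recurrence: u_k = 7/15·u_{k+1} + 8/15·u_{k-1} for 1 ≤ k ≤ 5. Try u_k = A + B·r^k with r = q/p = (8/15)/(7/15) = 8/7. Substitution satisfies the recurrence; boundary conditions give:
  u_k = (1 − r^k) / (1 − r^N) = (1 − (8/7)^2) / (1 − (8/7)^6) = 2401/9633.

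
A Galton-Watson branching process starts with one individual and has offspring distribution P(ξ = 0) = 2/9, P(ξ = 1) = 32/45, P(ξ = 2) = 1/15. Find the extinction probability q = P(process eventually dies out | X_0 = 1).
q = 1

Mean offspring μ = 0·2/9 + 1·32/45 + 2·1/15 = 38/45 ≤ 1. For μ ≤ 1 with offspring not concentrated at 1, the Galton-Watson process goes extinct almost surely, so q = 1.
(Algebraic check: The pgf is f(s) = 2/9 + 32/45·s + 1/15·s². The extinction probability q is the smallest fixed point of f in [0, 1]. Setting s = f(s):
  1/15·s² + (32/45 − 1)·s + 2/9 = 0
  1/15·s² − (2/9 + 1/15)·s + 2/9 = 0
which factors as (s − 1)·(1/15·s − 2/9) = 0, giving roots s = 1 and s = (2/9)/(1/15) = 10/3. Since 10/3 ≥ 1, the smallest root in [0, 1] is s = 1.)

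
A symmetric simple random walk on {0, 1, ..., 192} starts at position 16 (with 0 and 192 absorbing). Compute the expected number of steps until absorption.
E[τ | X_0 = 16] = 2816

Let v_k = E[τ | X_0 = k]. Boundary: v_0 = v_192 = 0. Recurrence: v_k = 1 + (v_{k-1} + v_{k+1})/2 for 1 ≤ k ≤ 191. The particular solution to v_k − (v_{k-1} + v_{k+1})/2 = 1 is v_k = −k^2. Adding homogeneous solution A + B k and matching boundaries gives v_k = k (192 − k). Substituting k = 16: v_16 = 16 · 176 = 2816.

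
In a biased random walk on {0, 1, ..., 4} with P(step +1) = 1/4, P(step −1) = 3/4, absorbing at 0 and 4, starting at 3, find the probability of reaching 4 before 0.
P(hit 4 before 0) = (1 − (3)^3) / (1 − (3)^4) = 13/40

Let u_k denote P(reach 4 before 0 | start at k). Boundary: u_0 = 0, u_4 = 1. Recurrence: u_k = 1/4·u_{k+1} + 3/4·u_{k-1} for 1 ≤ k ≤ 3. Try u_k = A + B·r^k with r = q/p = (3/4)/(1/4) = 3. Substitution satisfies the recurrence; boundary conditions give:
  u_k = (1 − r^k) / (1 − r^N) = (1 − (3)^3) / (1 − (3)^4) = 13/40.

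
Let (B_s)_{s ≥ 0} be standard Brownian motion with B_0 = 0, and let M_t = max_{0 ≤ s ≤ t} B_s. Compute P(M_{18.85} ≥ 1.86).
P(M_{18.85} ≥ 1.86) = 2·P(B_{18.85} ≥ 1.86) = 2(1 − Φ(1.86/√18.85)) ≈ 0.6684

By the reflection principle for Brownian motion, P(M_t ≥ a) = 2 · P(B_t ≥ a) for a ≥ 0. Since B_t ~ N(0, t), P(B_t ≥ 1.86) = 1 − Φ(1.86/√t) = 1 − Φ(1.86/√18.85) = 1 − Φ(0.4284). So
  P(M_{18.85} ≥ 1.86) = 2(1 − Φ(0.4284)) ≈ 0.6684.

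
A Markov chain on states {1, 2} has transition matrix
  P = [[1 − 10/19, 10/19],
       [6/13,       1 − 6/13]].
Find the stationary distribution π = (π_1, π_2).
π_1 = 57/122, π_2 = 65/122

Solve πP = π with π_1 + π_2 = 1. From πP = π: π_1 · (1 − 10/19) + π_2 · 6/13 = π_1 ⇒ π_2 · 6/13 = π_1 · 10/19 ⇒ π_2/π_1 = (10/19)/(6/13) = 65/57. Together with π_1 + π_2 = 1:
  π_1 = (6/13)/(10/19 + 6/13) = (6/13)/(244/247) = 57/122,
  π_2 = (10/19)/(10/19 + 6/13) = (10/19)/(244/247) = 65/122.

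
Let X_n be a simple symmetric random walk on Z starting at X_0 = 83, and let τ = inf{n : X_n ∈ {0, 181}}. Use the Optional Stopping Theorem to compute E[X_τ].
E[X_τ] = 83

X_n is a martingale and τ is a bounded-mean stopping time (indeed τ is finite a.s. with bounded expectation since the walk is in a bounded region). By the OST, E[X_τ] = E[X_0] = 83. Equivalently: E[X_τ] = 181 · P(hit 181 first) + 0 · P(hit 0 first) = 181 · (83/181) = 83.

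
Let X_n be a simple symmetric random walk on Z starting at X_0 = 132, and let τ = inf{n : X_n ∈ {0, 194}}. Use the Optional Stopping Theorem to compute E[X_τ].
E[X_τ] = 132

X_n is a martingale and τ is a bounded-mean stopping time (indeed τ is finite a.s. with bounded expectation since the walk is in a bounded region). By the OST, E[X_τ] = E[X_0] = 132. Equivalently: E[X_τ] = 194 · P(hit 194 first) + 0 · P(hit 0 first) = 194 · (132/194) = 132.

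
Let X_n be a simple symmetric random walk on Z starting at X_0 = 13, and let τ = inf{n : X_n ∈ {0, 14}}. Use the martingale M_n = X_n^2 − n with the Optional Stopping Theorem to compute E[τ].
E[τ] = 13

M_n = X_n^2 − n is a martingale (since E[X_{n+1}^2 | F_n] = X_n^2 + 1). By OST (τ has finite mean in a bounded region), E[M_τ] = E[M_0] = X_0^2 − 0 = 13^2 = 169. Also E[M_τ] = E[X_τ^2] − E[τ]. The walk exits at 0 or 14, with P(hit 14 first) = 13/14, so E[X_τ^2] = 14^2 · 13/14 + 0 = 182. Thus E[τ] = E[X_τ^2] − E[M_τ] = 182 − 169 = 13 = 13(14 − 13) = 13.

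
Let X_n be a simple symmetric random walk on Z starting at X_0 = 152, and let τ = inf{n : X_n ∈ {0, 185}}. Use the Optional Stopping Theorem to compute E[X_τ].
E[X_τ] = 152

X_n is a martingale and τ is a bounded-mean stopping time (indeed τ is finite a.s. with bounded expectation since the walk is in a bounded region). By the OST, E[X_τ] = E[X_0] = 152. Equivalently: E[X_τ] = 185 · P(hit 185 first) + 0 · P(hit 0 first) = 185 · (152/185) = 152.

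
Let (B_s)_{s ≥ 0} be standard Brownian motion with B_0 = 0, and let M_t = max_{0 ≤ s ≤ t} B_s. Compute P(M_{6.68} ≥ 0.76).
P(M_{6.68} ≥ 0.76) = 2·P(B_{6.68} ≥ 0.76) = 2(1 − Φ(0.76/√6.68)) ≈ 0.7687

By the reflection principle for Brownian motion, P(M_t ≥ a) = 2 · P(B_t ≥ a) for a ≥ 0. Since B_t ~ N(0, t), P(B_t ≥ 0.76) = 1 − Φ(0.76/√t) = 1 − Φ(0.76/√6.68) = 1 − Φ(0.2941). So
  P(M_{6.68} ≥ 0.76) = 2(1 − Φ(0.2941)) ≈ 0.7687.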